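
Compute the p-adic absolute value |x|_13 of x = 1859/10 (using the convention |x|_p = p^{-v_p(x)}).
|1859/10|_13 = 1/169

Step 1 — compute v_13(x) by factoring powers of 13 out of the numerator and denominator: v_13(1859/10) = 2. Step 2 — apply |x|_p = p^{-v_p(x)} = 13^{-2} = 1/169.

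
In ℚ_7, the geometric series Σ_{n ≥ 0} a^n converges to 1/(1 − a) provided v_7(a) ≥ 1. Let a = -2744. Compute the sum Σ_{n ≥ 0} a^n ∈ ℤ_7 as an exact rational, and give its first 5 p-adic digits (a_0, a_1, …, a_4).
Σ a^n = 1/(1 − a) = 1/2745;  first 5 digits = (1, 0, 0, 6, 5)

v_7(a) = 3 ≥ 1, so the series converges in ℤ_7 to 1/(1 − a) = 1/(1 − (-2744)) = 1/2745. Expand this rational in ℤ_7: compute digits iteratively via d_i = x_i mod 7, x_{i+1} = (x_i − d_i)/7. The first 5 digits are (1, 0, 0, 6, 5).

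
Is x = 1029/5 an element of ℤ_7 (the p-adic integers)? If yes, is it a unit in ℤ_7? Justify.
x ∈ ℤ_7 but not a unit; v_7(x) = 3 > 0

ℤ_7 = {x ∈ ℚ_7 : v_7(x) ≥ 0} and ℤ_7^× = {x ∈ ℤ_7 : v_7(x) = 0}. Here v_7(1029/5) = v_7(num) − v_7(den) = 3; compare against these criteria.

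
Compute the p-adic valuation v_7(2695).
v_7(2695) = 2

v_7(n) is the largest exponent k such that 7^k divides n. Factor out: 2695 = 7^2 · 55. (Sign doesn't affect v_p.) So v_7(2695) = 2.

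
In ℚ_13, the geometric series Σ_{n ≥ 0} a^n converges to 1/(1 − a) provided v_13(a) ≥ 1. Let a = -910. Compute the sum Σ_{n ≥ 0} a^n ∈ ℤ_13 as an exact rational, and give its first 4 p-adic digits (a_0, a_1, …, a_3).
Σ a^n = 1/(1 − a) = 1/911;  first 4 digits = (1, 8, 6, 4)

v_13(a) = 1 ≥ 1, so the series converges in ℤ_13 to 1/(1 − a) = 1/(1 − (-910)) = 1/911. Expand this rational in ℤ_13: compute digits iteratively via d_i = x_i mod 13, x_{i+1} = (x_i − d_i)/13. The first 4 digits are (1, 8, 6, 4).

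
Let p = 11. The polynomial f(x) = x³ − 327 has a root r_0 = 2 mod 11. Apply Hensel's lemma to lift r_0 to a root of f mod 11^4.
r_3 = 11816 (mod 14641)

Hensel: r_{i+1} = r_i − f(r_i)/f′(r_i) mod 11^{i+2}, where f′(x) = 3x². Iterate:
  r_0 = 2 (mod 11)
  r_1 = 79 (mod 121)
  r_2 = 1168 (mod 1331)
  r_3 = 11816 (mod 14641)
Final: r = 11816 with f(r) ≡ 0 mod 11^4.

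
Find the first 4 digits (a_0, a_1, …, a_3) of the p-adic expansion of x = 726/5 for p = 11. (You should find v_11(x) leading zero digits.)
(a_0, …, a_3) = (0, 0, 10, 8)

v_11(726/5) = 2, so a_0 = ... = a_1 = 0. Factor out: x = 11^2 · u with u = 6/5 a unit in ℤ_11. Expand u iteratively via a_{v+i} = u_i mod 11, u_{i+1} = (u_i − a_{v+i})/11:
  u_0 = 6/5;  a_2 = 10;  u_1 = (u_0 − 10)/11 = -4/5
  u_1 = -4/5;  a_3 = 8;  u_2 = (u_1 − 8)/11 = -4/5
Digits: (0, 0, 10, 8).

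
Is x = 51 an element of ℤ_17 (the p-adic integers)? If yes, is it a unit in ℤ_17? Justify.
x ∈ ℤ_17 but not a unit; v_17(x) = 1 > 0

ℤ_17 = {x ∈ ℚ_17 : v_17(x) ≥ 0} and ℤ_17^× = {x ∈ ℤ_17 : v_17(x) = 0}. Here v_17(51) = v_17(num) − v_17(den) = 1; compare against these criteria.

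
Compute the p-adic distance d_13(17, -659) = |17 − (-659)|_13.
d_13(17, -659) = 1/169

Step 1 — x − y = 17 − (-659) = 676. Step 2 — v_13(676) = 2 (factor: 676 = (13^2 · 4); the sign does not affect v_p). Step 3 — |x − y|_13 = 13^{-2} = 1/169.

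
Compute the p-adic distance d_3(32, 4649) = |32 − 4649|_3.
d_3(32, 4649) = 1/243

Step 1 — x − y = 32 − 4649 = -4617. Step 2 — v_3(-4617) = 5 (factor: -4617 = −(3^5 · 19); the sign does not affect v_p). Step 3 — |x − y|_3 = 3^{-5} = 1/243.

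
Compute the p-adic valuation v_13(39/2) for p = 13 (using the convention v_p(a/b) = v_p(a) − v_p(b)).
v_13(39/2) = 1

Factor powers of 13 from the numerator and denominator of the reduced fraction: 39 = 13^1 · 3 and 2 = 13^0 · 2. Apply v_p(a/b) = v_p(a) − v_p(b): v_13(39/2) = 1 − 0 = 1.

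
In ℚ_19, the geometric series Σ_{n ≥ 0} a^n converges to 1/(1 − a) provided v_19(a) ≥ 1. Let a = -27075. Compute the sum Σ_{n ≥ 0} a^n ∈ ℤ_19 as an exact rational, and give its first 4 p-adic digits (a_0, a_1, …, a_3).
Σ a^n = 1/(1 − a) = 1/27076;  first 4 digits = (1, 0, 1, 15)

v_19(a) = 2 ≥ 1, so the series converges in ℤ_19 to 1/(1 − a) = 1/(1 − (-27075)) = 1/27076. Expand this rational in ℤ_19: compute digits iteratively via d_i = x_i mod 19, x_{i+1} = (x_i − d_i)/19. The first 4 digits are (1, 0, 1, 15).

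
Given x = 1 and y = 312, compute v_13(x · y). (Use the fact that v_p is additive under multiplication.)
v_13(312) = 1

v_p(x) = 0 (factor: 1 = 13^0 · 1); v_p(y) = 1 (factor: 312 = 13^1 · 24). Additivity: v_p(xy) = v_p(x) + v_p(y) = 0 + 1 = 1. (Direct check: xy = 312 = 13^1 · (24).)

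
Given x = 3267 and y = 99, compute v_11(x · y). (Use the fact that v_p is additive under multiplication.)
v_11(323433) = 3

v_p(x) = 2 (factor: 3267 = 11^2 · 27); v_p(y) = 1 (factor: 99 = 11^1 · 9). Additivity: v_p(xy) = v_p(x) + v_p(y) = 2 + 1 = 3. (Direct check: xy = 323433 = 11^3 · (243).)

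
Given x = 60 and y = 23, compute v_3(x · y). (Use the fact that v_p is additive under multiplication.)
v_3(1380) = 1

v_p(x) = 1 (factor: 60 = 3^1 · 20); v_p(y) = 0 (factor: 23 = 3^0 · 23). Additivity: v_p(xy) = v_p(x) + v_p(y) = 1 + 0 = 1. (Direct check: xy = 1380 = 3^1 · (460).)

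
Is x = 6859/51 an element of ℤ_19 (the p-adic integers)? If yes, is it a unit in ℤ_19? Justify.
x ∈ ℤ_19 but not a unit; v_19(x) = 3 > 0

ℤ_19 = {x ∈ ℚ_19 : v_19(x) ≥ 0} and ℤ_19^× = {x ∈ ℤ_19 : v_19(x) = 0}. Here v_19(6859/51) = v_19(num) − v_19(den) = 3; compare against these criteria.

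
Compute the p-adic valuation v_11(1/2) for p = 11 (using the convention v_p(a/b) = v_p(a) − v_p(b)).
v_11(1/2) = 0

Factor powers of 11 from the numerator and denominator of the reduced fraction: 1 = 11^0 · 1 and 2 = 11^0 · 2. Apply v_p(a/b) = v_p(a) − v_p(b): v_11(1/2) = 0 − 0 = 0.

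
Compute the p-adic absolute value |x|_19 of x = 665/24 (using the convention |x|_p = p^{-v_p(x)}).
|665/24|_19 = 1/19

Step 1 — compute v_19(x) by factoring powers of 19 out of the numerator and denominator: v_19(665/24) = 1. Step 2 — apply |x|_p = p^{-v_p(x)} = 19^{-1} = 1/19.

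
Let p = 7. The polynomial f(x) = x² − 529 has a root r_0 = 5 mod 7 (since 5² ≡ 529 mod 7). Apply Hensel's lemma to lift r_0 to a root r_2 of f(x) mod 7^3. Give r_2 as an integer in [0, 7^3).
r_2 = 320 (mod 343)

Hensel's recurrence: r_{i+1} = r_i − f(r_i)·(f′(r_i))^{-1} mod 7^{i+2}, with f′(x) = 2x. Iterate:
  r_0 = 5 (mod 7)
  r_1 = 26 (mod 49)
  r_2 = 320 (mod 343)
Final: r_2 = 320, and one checks f(r_2) ≡ 0 mod 7^3.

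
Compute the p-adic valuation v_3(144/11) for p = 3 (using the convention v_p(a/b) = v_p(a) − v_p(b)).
v_3(144/11) = 2

Factor powers of 3 from the numerator and denominator of the reduced fraction: 144 = 3^2 · 16 and 11 = 3^0 · 11. Apply v_p(a/b) = v_p(a) − v_p(b): v_3(144/11) = 2 − 0 = 2.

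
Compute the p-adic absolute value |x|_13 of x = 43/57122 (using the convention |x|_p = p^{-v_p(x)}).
|43/57122|_13 = 28561

Step 1 — compute v_13(x) by factoring powers of 13 out of the numerator and denominator: v_13(43/57122) = -4. Step 2 — apply |x|_p = p^{-v_p(x)} = 13^{4} = 28561.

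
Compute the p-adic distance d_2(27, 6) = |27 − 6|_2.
d_2(27, 6) = 1

Step 1 — x − y = 27 − 6 = 21. Step 2 — v_2(21) = 0 (factor: 21 = (2^0 · 21); the sign does not affect v_p). Step 3 — |x − y|_2 = 2^{0} = 1.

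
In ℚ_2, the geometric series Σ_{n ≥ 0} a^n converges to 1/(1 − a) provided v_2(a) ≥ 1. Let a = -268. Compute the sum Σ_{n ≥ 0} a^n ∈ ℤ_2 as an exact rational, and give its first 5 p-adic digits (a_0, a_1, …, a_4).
Σ a^n = 1/(1 − a) = 1/269;  first 5 digits = (1, 0, 1, 0, 0)

v_2(a) = 2 ≥ 1, so the series converges in ℤ_2 to 1/(1 − a) = 1/(1 − (-268)) = 1/269. Expand this rational in ℤ_2: compute digits iteratively via d_i = x_i mod 2, x_{i+1} = (x_i − d_i)/2. The first 5 digits are (1, 0, 1, 0, 0).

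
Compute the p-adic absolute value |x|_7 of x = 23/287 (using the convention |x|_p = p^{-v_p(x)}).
|23/287|_7 = 7

Step 1 — compute v_7(x) by factoring powers of 7 out of the numerator and denominator: v_7(23/287) = -1. Step 2 — apply |x|_p = p^{-v_p(x)} = 7^{1} = 7.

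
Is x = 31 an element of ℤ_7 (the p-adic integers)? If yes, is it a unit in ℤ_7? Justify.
x ∈ ℤ_7^× (unit); v_7(x) = 0

ℤ_7 = {x ∈ ℚ_7 : v_7(x) ≥ 0} and ℤ_7^× = {x ∈ ℤ_7 : v_7(x) = 0}. Here v_7(31) = v_7(num) − v_7(den) = 0; compare against these criteria.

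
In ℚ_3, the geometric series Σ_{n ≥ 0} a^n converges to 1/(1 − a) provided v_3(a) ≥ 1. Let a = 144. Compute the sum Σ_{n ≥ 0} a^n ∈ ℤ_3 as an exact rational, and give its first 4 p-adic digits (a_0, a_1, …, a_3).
Σ a^n = 1/(1 − a) = -1/143;  first 4 digits = (1, 0, 1, 2)

v_3(a) = 2 ≥ 1, so the series converges in ℤ_3 to 1/(1 − a) = 1/(1 − 144) = -1/143. Expand this rational in ℤ_3: compute digits iteratively via d_i = x_i mod 3, x_{i+1} = (x_i − d_i)/3. The first 4 digits are (1, 0, 1, 2).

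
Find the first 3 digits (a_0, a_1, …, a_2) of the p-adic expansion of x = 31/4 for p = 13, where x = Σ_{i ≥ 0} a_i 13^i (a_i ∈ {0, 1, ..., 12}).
(a_0, …, a_2) = (11, 3, 3)

v_13(31/4) = 0 (numerator and denominator both coprime to 13), so x ∈ ℤ_13^×. Compute digits iteratively via a_i = x_i mod 13, x_{i+1} = (x_i − a_i)/13, with x_0 = x:
  x_0 = 31/4;  a_0 = 11;  x_1 = (x_0 − 11)/13 = -1/4
  x_1 = -1/4;  a_1 = 3;  x_2 = (x_1 − 3)/13 = -1/4
  x_2 = -1/4;  a_2 = 3;  x_3 = (x_2 − 3)/13 = -1/4
Digits: (11, 3, 3).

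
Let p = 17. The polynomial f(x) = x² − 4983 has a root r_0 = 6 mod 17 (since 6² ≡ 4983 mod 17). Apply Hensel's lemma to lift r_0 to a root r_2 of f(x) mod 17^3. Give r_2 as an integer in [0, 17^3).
r_2 = 2658 (mod 4913)

Hensel's recurrence: r_{i+1} = r_i − f(r_i)·(f′(r_i))^{-1} mod 17^{i+2}, with f′(x) = 2x. Iterate:
  r_0 = 6 (mod 17)
  r_1 = 57 (mod 289)
  r_2 = 2658 (mod 4913)
Final: r_2 = 2658, and one checks f(r_2) ≡ 0 mod 17^3.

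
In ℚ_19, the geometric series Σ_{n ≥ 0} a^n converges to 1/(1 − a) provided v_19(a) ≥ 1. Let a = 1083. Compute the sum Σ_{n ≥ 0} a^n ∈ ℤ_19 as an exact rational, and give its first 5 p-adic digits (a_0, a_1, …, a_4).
Σ a^n = 1/(1 − a) = -1/1082;  first 5 digits = (1, 0, 3, 0, 9)

v_19(a) = 2 ≥ 1, so the series converges in ℤ_19 to 1/(1 − a) = 1/(1 − 1083) = -1/1082. Expand this rational in ℤ_19: compute digits iteratively via d_i = x_i mod 19, x_{i+1} = (x_i − d_i)/19. The first 5 digits are (1, 0, 3, 0, 9).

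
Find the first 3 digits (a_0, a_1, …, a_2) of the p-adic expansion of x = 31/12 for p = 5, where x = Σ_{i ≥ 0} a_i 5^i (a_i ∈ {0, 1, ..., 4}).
(a_0, …, a_2) = (3, 2, 0)

v_5(31/12) = 0 (numerator and denominator both coprime to 5), so x ∈ ℤ_5^×. Compute digits iteratively via a_i = x_i mod 5, x_{i+1} = (x_i − a_i)/5, with x_0 = x:
  x_0 = 31/12;  a_0 = 3;  x_1 = (x_0 − 3)/5 = -1/12
  x_1 = -1/12;  a_1 = 2;  x_2 = (x_1 − 2)/5 = -5/12
  x_2 = -5/12;  a_2 = 0;  x_3 = (x_2 − 0)/5 = -1/12
Digits: (3, 2, 0).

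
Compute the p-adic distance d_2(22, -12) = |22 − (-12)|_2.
d_2(22, -12) = 1/2

Step 1 — x − y = 22 − (-12) = 34. Step 2 — v_2(34) = 1 (factor: 34 = (2^1 · 17); the sign does not affect v_p). Step 3 — |x − y|_2 = 2^{-1} = 1/2.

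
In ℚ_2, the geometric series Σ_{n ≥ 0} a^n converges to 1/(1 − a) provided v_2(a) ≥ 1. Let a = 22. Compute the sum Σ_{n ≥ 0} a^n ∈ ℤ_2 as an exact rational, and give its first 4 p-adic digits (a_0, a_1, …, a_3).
Σ a^n = 1/(1 − a) = -1/21;  first 4 digits = (1, 1, 0, 0)

v_2(a) = 1 ≥ 1, so the series converges in ℤ_2 to 1/(1 − a) = 1/(1 − 22) = -1/21. Expand this rational in ℤ_2: compute digits iteratively via d_i = x_i mod 2, x_{i+1} = (x_i − d_i)/2. The first 4 digits are (1, 1, 0, 0).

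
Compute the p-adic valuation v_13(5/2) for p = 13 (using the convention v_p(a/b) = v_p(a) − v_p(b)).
v_13(5/2) = 0

Factor powers of 13 from the numerator and denominator of the reduced fraction: 5 = 13^0 · 5 and 2 = 13^0 · 2. Apply v_p(a/b) = v_p(a) − v_p(b): v_13(5/2) = 0 − 0 = 0.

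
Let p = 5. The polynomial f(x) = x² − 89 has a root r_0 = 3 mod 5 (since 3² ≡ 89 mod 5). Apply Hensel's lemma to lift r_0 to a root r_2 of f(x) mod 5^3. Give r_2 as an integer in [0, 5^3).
r_2 = 33 (mod 125)

Hensel's recurrence: r_{i+1} = r_i − f(r_i)·(f′(r_i))^{-1} mod 5^{i+2}, with f′(x) = 2x. Iterate:
  r_0 = 3 (mod 5)
  r_1 = 8 (mod 25)
  r_2 = 33 (mod 125)
Final: r_2 = 33, and one checks f(r_2) ≡ 0 mod 5^3.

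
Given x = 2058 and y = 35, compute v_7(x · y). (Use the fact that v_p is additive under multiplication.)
v_7(72030) = 4

v_p(x) = 3 (factor: 2058 = 7^3 · 6); v_p(y) = 1 (factor: 35 = 7^1 · 5). Additivity: v_p(xy) = v_p(x) + v_p(y) = 3 + 1 = 4. (Direct check: xy = 72030 = 7^4 · (30).)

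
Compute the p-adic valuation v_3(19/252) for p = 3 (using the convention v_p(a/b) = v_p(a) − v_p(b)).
v_3(19/252) = -2

Factor powers of 3 from the numerator and denominator of the reduced fraction: 19 = 3^0 · 19 and 252 = 3^2 · 28. Apply v_p(a/b) = v_p(a) − v_p(b): v_3(19/252) = 0 − 2 = -2.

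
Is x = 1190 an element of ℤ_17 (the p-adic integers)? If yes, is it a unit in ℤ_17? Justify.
x ∈ ℤ_17 but not a unit; v_17(x) = 1 > 0

ℤ_17 = {x ∈ ℚ_17 : v_17(x) ≥ 0} and ℤ_17^× = {x ∈ ℤ_17 : v_17(x) = 0}. Here v_17(1190) = v_17(num) − v_17(den) = 1; compare against these criteria.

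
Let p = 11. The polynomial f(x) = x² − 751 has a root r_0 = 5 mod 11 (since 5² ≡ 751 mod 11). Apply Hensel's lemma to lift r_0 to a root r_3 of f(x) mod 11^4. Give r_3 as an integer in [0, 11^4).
r_3 = 5934 (mod 14641)

Hensel's recurrence: r_{i+1} = r_i − f(r_i)·(f′(r_i))^{-1} mod 11^{i+2}, with f′(x) = 2x. Iterate:
  r_0 = 5 (mod 11)
  r_1 = 5 (mod 121)
  r_2 = 610 (mod 1331)
  r_3 = 5934 (mod 14641)
Final: r_3 = 5934, and one checks f(r_3) ≡ 0 mod 11^4.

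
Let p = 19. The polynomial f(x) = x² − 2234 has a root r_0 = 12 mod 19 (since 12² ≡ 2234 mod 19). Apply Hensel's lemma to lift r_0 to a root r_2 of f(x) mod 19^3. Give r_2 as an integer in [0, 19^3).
r_2 = 3679 (mod 6859)

Hensel's recurrence: r_{i+1} = r_i − f(r_i)·(f′(r_i))^{-1} mod 19^{i+2}, with f′(x) = 2x. Iterate:
  r_0 = 12 (mod 19)
  r_1 = 69 (mod 361)
  r_2 = 3679 (mod 6859)
Final: r_2 = 3679, and one checks f(r_2) ≡ 0 mod 19^3.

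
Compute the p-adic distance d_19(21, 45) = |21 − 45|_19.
d_19(21, 45) = 1

Step 1 — x − y = 21 − 45 = -24. Step 2 — v_19(-24) = 0 (factor: -24 = −(19^0 · 24); the sign does not affect v_p). Step 3 — |x − y|_19 = 19^{0} = 1.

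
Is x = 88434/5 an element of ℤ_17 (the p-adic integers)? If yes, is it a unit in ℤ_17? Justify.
x ∈ ℤ_17 but not a unit; v_17(x) = 3 > 0

ℤ_17 = {x ∈ ℚ_17 : v_17(x) ≥ 0} and ℤ_17^× = {x ∈ ℤ_17 : v_17(x) = 0}. Here v_17(88434/5) = v_17(num) − v_17(den) = 3; compare against these criteria.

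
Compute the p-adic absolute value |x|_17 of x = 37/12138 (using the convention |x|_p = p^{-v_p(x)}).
|37/12138|_17 = 289

Step 1 — compute v_17(x) by factoring powers of 17 out of the numerator and denominator: v_17(37/12138) = -2. Step 2 — apply |x|_p = p^{-v_p(x)} = 17^{2} = 289.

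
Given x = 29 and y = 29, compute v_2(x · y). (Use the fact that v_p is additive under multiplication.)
v_2(841) = 0

v_p(x) = 0 (factor: 29 = 2^0 · 29); v_p(y) = 0 (factor: 29 = 2^0 · 29). Additivity: v_p(xy) = v_p(x) + v_p(y) = 0 + 0 = 0. (Direct check: xy = 841 = 2^0 · (841).)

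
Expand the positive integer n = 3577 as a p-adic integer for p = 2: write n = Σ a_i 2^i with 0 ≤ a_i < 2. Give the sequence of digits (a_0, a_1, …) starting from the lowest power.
(a_0, a_1, …) = (1, 0, 0, 1, 1, 1, 1, 1, 1, 0, 1, 1)

Repeated division by 2 gives the digits low-to-high: 3577 = 1 + 1·2^3 + 1·2^4 + 1·2^5 + 1·2^6 + 1·2^7 + 1·2^8 + 1·2^10 + 1·2^11. Digit sequence: (1, 0, 0, 1, 1, 1, 1, 1, 1, 0, 1, 1).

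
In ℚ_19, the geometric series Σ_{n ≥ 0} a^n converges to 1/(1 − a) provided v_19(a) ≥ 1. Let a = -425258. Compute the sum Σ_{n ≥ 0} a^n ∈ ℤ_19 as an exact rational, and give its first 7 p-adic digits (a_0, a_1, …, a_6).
Σ a^n = 1/(1 − a) = 1/425259;  first 7 digits = (1, 0, 0, 14, 15, 18, 5)

v_19(a) = 3 ≥ 1, so the series converges in ℤ_19 to 1/(1 − a) = 1/(1 − (-425258)) = 1/425259. Expand this rational in ℤ_19: compute digits iteratively via d_i = x_i mod 19, x_{i+1} = (x_i − d_i)/19. The first 7 digits are (1, 0, 0, 14, 15, 18, 5).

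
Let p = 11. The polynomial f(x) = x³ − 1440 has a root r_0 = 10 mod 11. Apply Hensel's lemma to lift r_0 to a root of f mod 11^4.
r_3 = 9514 (mod 14641)

Hensel: r_{i+1} = r_i − f(r_i)/f′(r_i) mod 11^{i+2}, where f′(x) = 3x². Iterate:
  r_0 = 10 (mod 11)
  r_1 = 76 (mod 121)
  r_2 = 197 (mod 1331)
  r_3 = 9514 (mod 14641)
Final: r = 9514 with f(r) ≡ 0 mod 11^4.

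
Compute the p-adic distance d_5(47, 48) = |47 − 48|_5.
d_5(47, 48) = 1

Step 1 — x − y = 47 − 48 = -1. Step 2 — v_5(-1) = 0 (factor: -1 = −(5^0 · 1); the sign does not affect v_p). Step 3 — |x − y|_5 = 5^{0} = 1.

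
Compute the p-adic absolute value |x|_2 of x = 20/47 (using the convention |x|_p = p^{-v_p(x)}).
|20/47|_2 = 1/4

Step 1 — compute v_2(x) by factoring powers of 2 out of the numerator and denominator: v_2(20/47) = 2. Step 2 — apply |x|_p = p^{-v_p(x)} = 2^{-2} = 1/4.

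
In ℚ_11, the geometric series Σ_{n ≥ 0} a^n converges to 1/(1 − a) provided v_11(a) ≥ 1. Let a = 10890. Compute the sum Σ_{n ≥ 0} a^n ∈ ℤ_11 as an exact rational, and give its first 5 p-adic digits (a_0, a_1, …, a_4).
Σ a^n = 1/(1 − a) = -1/10889;  first 5 digits = (1, 0, 2, 8, 4)

v_11(a) = 2 ≥ 1, so the series converges in ℤ_11 to 1/(1 − a) = 1/(1 − 10890) = -1/10889. Expand this rational in ℤ_11: compute digits iteratively via d_i = x_i mod 11, x_{i+1} = (x_i − d_i)/11. The first 5 digits are (1, 0, 2, 8, 4).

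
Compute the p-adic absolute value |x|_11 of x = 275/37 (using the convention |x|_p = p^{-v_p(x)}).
|275/37|_11 = 1/11

Step 1 — compute v_11(x) by factoring powers of 11 out of the numerator and denominator: v_11(275/37) = 1. Step 2 — apply |x|_p = p^{-v_p(x)} = 11^{-1} = 1/11.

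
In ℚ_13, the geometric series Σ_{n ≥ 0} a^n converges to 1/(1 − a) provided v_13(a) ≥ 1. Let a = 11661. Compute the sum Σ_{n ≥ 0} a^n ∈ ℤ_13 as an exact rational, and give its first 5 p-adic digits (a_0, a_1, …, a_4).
Σ a^n = 1/(1 − a) = -1/11660;  first 5 digits = (1, 0, 4, 5, 3)

v_13(a) = 2 ≥ 1, so the series converges in ℤ_13 to 1/(1 − a) = 1/(1 − 11661) = -1/11660. Expand this rational in ℤ_13: compute digits iteratively via d_i = x_i mod 13, x_{i+1} = (x_i − d_i)/13. The first 5 digits are (1, 0, 4, 5, 3).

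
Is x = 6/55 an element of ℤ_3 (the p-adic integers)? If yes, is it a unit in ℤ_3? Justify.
x ∈ ℤ_3 but not a unit; v_3(x) = 1 > 0

ℤ_3 = {x ∈ ℚ_3 : v_3(x) ≥ 0} and ℤ_3^× = {x ∈ ℤ_3 : v_3(x) = 0}. Here v_3(6/55) = v_3(num) − v_3(den) = 1; compare against these criteria.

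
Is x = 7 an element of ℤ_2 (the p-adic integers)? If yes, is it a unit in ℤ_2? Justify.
x ∈ ℤ_2^× (unit); v_2(x) = 0

ℤ_2 = {x ∈ ℚ_2 : v_2(x) ≥ 0} and ℤ_2^× = {x ∈ ℤ_2 : v_2(x) = 0}. Here v_2(7) = v_2(num) − v_2(den) = 0; compare against these criteria.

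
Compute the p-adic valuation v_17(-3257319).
v_17(-3257319) = 4

v_17(n) is the largest exponent k such that 17^k divides n. Factor out: -3257319 = -17^4 · 39. (Sign doesn't affect v_p.) So v_17(-3257319) = 4.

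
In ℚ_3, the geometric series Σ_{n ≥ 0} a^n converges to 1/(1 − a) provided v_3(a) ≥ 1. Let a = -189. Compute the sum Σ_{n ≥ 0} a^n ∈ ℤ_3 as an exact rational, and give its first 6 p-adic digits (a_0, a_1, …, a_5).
Σ a^n = 1/(1 − a) = 1/190;  first 6 digits = (1, 0, 0, 2, 0, 2)

v_3(a) = 3 ≥ 1, so the series converges in ℤ_3 to 1/(1 − a) = 1/(1 − (-189)) = 1/190. Expand this rational in ℤ_3: compute digits iteratively via d_i = x_i mod 3, x_{i+1} = (x_i − d_i)/3. The first 6 digits are (1, 0, 0, 2, 0, 2).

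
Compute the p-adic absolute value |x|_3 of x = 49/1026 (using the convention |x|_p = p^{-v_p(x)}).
|49/1026|_3 = 27

Step 1 — compute v_3(x) by factoring powers of 3 out of the numerator and denominator: v_3(49/1026) = -3. Step 2 — apply |x|_p = p^{-v_p(x)} = 3^{3} = 27.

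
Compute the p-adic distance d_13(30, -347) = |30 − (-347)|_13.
d_13(30, -347) = 1/13

Step 1 — x − y = 30 − (-347) = 377. Step 2 — v_13(377) = 1 (factor: 377 = (13^1 · 29); the sign does not affect v_p). Step 3 — |x − y|_13 = 13^{-1} = 1/13.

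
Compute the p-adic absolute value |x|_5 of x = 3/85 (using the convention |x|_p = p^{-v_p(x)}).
|3/85|_5 = 5

Step 1 — compute v_5(x) by factoring powers of 5 out of the numerator and denominator: v_5(3/85) = -1. Step 2 — apply |x|_p = p^{-v_p(x)} = 5^{1} = 5.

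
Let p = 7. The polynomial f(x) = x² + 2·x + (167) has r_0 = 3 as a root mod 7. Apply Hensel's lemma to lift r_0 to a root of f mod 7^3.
r_2 = 213 (mod 343)

Hensel: r_{i+1} = r_i − f(r_i)·(f′(r_i))^{-1} mod 7^{i+2}, f′(x) = 2x + 2. Iterate:
  r_0 = 3 (mod 7)
  r_1 = 17 (mod 49)
  r_2 = 213 (mod 343)
Final: r = 213 satisfies f(r) ≡ 0 mod 7^3.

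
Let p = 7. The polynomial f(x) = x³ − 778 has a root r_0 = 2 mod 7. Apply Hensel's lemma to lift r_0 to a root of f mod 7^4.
r_3 = 1185 (mod 2401)

Hensel: r_{i+1} = r_i − f(r_i)/f′(r_i) mod 7^{i+2}, where f′(x) = 3x². Iterate:
  r_0 = 2 (mod 7)
  r_1 = 9 (mod 49)
  r_2 = 156 (mod 343)
  r_3 = 1185 (mod 2401)
Final: r = 1185 with f(r) ≡ 0 mod 7^4.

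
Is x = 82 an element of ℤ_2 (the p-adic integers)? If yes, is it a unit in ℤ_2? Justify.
x ∈ ℤ_2 but not a unit; v_2(x) = 1 > 0

ℤ_2 = {x ∈ ℚ_2 : v_2(x) ≥ 0} and ℤ_2^× = {x ∈ ℤ_2 : v_2(x) = 0}. Here v_2(82) = v_2(num) − v_2(den) = 1; compare against these criteria.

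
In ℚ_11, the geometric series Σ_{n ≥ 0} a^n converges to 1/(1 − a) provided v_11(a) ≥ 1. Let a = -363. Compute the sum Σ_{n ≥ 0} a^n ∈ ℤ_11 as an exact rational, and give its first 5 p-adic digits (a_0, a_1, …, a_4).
Σ a^n = 1/(1 − a) = 1/364;  first 5 digits = (1, 0, 8, 10, 8)

v_11(a) = 2 ≥ 1, so the series converges in ℤ_11 to 1/(1 − a) = 1/(1 − (-363)) = 1/364. Expand this rational in ℤ_11: compute digits iteratively via d_i = x_i mod 11, x_{i+1} = (x_i − d_i)/11. The first 5 digits are (1, 0, 8, 10, 8).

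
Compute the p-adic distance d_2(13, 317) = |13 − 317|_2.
d_2(13, 317) = 1/16

Step 1 — x − y = 13 − 317 = -304. Step 2 — v_2(-304) = 4 (factor: -304 = −(2^4 · 19); the sign does not affect v_p). Step 3 — |x − y|_2 = 2^{-4} = 1/16.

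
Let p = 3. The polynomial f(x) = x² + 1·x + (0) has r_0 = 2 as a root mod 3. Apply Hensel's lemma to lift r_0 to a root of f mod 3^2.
r_1 = 8 (mod 9)

Hensel: r_{i+1} = r_i − f(r_i)·(f′(r_i))^{-1} mod 3^{i+2}, f′(x) = 2x + 1. Iterate:
  r_0 = 2 (mod 3)
  r_1 = 8 (mod 9)
Final: r = 8 satisfies f(r) ≡ 0 mod 3^2.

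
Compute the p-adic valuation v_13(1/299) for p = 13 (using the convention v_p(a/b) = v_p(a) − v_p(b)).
v_13(1/299) = -1

Factor powers of 13 from the numerator and denominator of the reduced fraction: 1 = 13^0 · 1 and 299 = 13^1 · 23. Apply v_p(a/b) = v_p(a) − v_p(b): v_13(1/299) = 0 − 1 = -1.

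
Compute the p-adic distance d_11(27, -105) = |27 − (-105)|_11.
d_11(27, -105) = 1/11

Step 1 — x − y = 27 − (-105) = 132. Step 2 — v_11(132) = 1 (factor: 132 = (11^1 · 12); the sign does not affect v_p). Step 3 — |x − y|_11 = 11^{-1} = 1/11.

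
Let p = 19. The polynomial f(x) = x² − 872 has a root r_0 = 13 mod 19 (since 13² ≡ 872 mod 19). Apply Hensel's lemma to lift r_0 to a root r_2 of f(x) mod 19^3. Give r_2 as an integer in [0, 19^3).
r_2 = 5219 (mod 6859)

Hensel's recurrence: r_{i+1} = r_i − f(r_i)·(f′(r_i))^{-1} mod 19^{i+2}, with f′(x) = 2x. Iterate:
  r_0 = 13 (mod 19)
  r_1 = 165 (mod 361)
  r_2 = 5219 (mod 6859)
Final: r_2 = 5219, and one checks f(r_2) ≡ 0 mod 19^3.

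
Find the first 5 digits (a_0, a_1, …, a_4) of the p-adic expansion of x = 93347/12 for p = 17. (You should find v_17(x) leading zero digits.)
(a_0, …, a_4) = (0, 0, 0, 3, 7)

v_17(93347/12) = 3, so a_0 = ... = a_2 = 0. Factor out: x = 17^3 · u with u = 19/12 a unit in ℤ_17. Expand u iteratively via a_{v+i} = u_i mod 17, u_{i+1} = (u_i − a_{v+i})/17:
  u_0 = 19/12;  a_3 = 3;  u_1 = (u_0 − 3)/17 = -1/12
  u_1 = -1/12;  a_4 = 7;  u_2 = (u_1 − 7)/17 = -5/12
Digits: (0, 0, 0, 3, 7).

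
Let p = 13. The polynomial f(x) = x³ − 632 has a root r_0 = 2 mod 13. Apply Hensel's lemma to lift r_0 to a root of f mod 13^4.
r_3 = 9687 (mod 28561)

Hensel: r_{i+1} = r_i − f(r_i)/f′(r_i) mod 13^{i+2}, where f′(x) = 3x². Iterate:
  r_0 = 2 (mod 13)
  r_1 = 54 (mod 169)
  r_2 = 899 (mod 2197)
  r_3 = 9687 (mod 28561)
Final: r = 9687 with f(r) ≡ 0 mod 13^4.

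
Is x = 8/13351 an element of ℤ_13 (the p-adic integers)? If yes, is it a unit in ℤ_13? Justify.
x ∉ ℤ_13 (v_13(x) = -2 < 0)

ℤ_13 = {x ∈ ℚ_13 : v_13(x) ≥ 0} and ℤ_13^× = {x ∈ ℤ_13 : v_13(x) = 0}. Here v_13(8/13351) = v_13(num) − v_13(den) = -2; compare against these criteria.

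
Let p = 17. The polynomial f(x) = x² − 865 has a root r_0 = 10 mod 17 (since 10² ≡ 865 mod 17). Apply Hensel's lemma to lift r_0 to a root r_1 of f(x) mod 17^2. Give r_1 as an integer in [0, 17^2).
r_1 = 265 (mod 289)

Hensel's recurrence: r_{i+1} = r_i − f(r_i)·(f′(r_i))^{-1} mod 17^{i+2}, with f′(x) = 2x. Iterate:
  r_0 = 10 (mod 17)
  r_1 = 265 (mod 289)
Final: r_1 = 265, and one checks f(r_1) ≡ 0 mod 17^2.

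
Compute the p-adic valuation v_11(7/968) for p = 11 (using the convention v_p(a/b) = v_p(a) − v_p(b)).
v_11(7/968) = -2

Factor powers of 11 from the numerator and denominator of the reduced fraction: 7 = 11^0 · 7 and 968 = 11^2 · 8. Apply v_p(a/b) = v_p(a) − v_p(b): v_11(7/968) = 0 − 2 = -2.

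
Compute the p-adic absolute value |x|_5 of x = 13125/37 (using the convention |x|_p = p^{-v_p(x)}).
|13125/37|_5 = 1/625

Step 1 — compute v_5(x) by factoring powers of 5 out of the numerator and denominator: v_5(13125/37) = 4. Step 2 — apply |x|_p = p^{-v_p(x)} = 5^{-4} = 1/625.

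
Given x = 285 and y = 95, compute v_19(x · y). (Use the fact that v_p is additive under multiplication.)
v_19(27075) = 2

v_p(x) = 1 (factor: 285 = 19^1 · 15); v_p(y) = 1 (factor: 95 = 19^1 · 5). Additivity: v_p(xy) = v_p(x) + v_p(y) = 1 + 1 = 2. (Direct check: xy = 27075 = 19^2 · (75).)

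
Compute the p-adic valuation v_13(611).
v_13(611) = 1

v_13(n) is the largest exponent k such that 13^k divides n. Factor out: 611 = 13^1 · 47. (Sign doesn't affect v_p.) So v_13(611) = 1.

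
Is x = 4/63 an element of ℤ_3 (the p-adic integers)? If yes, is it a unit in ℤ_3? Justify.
x ∉ ℤ_3 (v_3(x) = -2 < 0)

ℤ_3 = {x ∈ ℚ_3 : v_3(x) ≥ 0} and ℤ_3^× = {x ∈ ℤ_3 : v_3(x) = 0}. Here v_3(4/63) = v_3(num) − v_3(den) = -2; compare against these criteria.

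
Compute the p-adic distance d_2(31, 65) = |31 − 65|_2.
d_2(31, 65) = 1/2

Step 1 — x − y = 31 − 65 = -34. Step 2 — v_2(-34) = 1 (factor: -34 = −(2^1 · 17); the sign does not affect v_p). Step 3 — |x − y|_2 = 2^{-1} = 1/2.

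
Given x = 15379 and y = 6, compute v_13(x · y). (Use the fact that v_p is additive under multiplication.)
v_13(92274) = 3

v_p(x) = 3 (factor: 15379 = 13^3 · 7); v_p(y) = 0 (factor: 6 = 13^0 · 6). Additivity: v_p(xy) = v_p(x) + v_p(y) = 3 + 0 = 3. (Direct check: xy = 92274 = 13^3 · (42).)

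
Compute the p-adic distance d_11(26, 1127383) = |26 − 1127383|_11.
d_11(26, 1127383) = 1/161051

Step 1 — x − y = 26 − 1127383 = -1127357. Step 2 — v_11(-1127357) = 5 (factor: -1127357 = −(11^5 · 7); the sign does not affect v_p). Step 3 — |x − y|_11 = 11^{-5} = 1/161051.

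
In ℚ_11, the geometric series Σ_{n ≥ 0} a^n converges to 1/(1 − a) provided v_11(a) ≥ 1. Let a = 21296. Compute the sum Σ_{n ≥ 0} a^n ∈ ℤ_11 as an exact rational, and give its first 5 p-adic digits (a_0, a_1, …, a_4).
Σ a^n = 1/(1 − a) = -1/21295;  first 5 digits = (1, 0, 0, 5, 1)

v_11(a) = 3 ≥ 1, so the series converges in ℤ_11 to 1/(1 − a) = 1/(1 − 21296) = -1/21295. Expand this rational in ℤ_11: compute digits iteratively via d_i = x_i mod 11, x_{i+1} = (x_i − d_i)/11. The first 5 digits are (1, 0, 0, 5, 1).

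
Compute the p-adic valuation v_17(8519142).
v_17(8519142) = 5

v_17(n) is the largest exponent k such that 17^k divides n. Factor out: 8519142 = 17^5 · 6. (Sign doesn't affect v_p.) So v_17(8519142) = 5.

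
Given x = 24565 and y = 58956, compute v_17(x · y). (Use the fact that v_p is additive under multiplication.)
v_17(1448254140) = 6

v_p(x) = 3 (factor: 24565 = 17^3 · 5); v_p(y) = 3 (factor: 58956 = 17^3 · 12). Additivity: v_p(xy) = v_p(x) + v_p(y) = 3 + 3 = 6. (Direct check: xy = 1448254140 = 17^6 · (60).)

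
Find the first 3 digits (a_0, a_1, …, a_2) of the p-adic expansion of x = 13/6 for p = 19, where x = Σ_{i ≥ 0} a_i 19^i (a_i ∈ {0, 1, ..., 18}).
(a_0, …, a_2) = (18, 15, 15)

v_19(13/6) = 0 (numerator and denominator both coprime to 19), so x ∈ ℤ_19^×. Compute digits iteratively via a_i = x_i mod 19, x_{i+1} = (x_i − a_i)/19, with x_0 = x:
  x_0 = 13/6;  a_0 = 18;  x_1 = (x_0 − 18)/19 = -5/6
  x_1 = -5/6;  a_1 = 15;  x_2 = (x_1 − 15)/19 = -5/6
  x_2 = -5/6;  a_2 = 15;  x_3 = (x_2 − 15)/19 = -5/6
Digits: (18, 15, 15).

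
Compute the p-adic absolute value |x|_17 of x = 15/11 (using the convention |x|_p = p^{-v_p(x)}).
|15/11|_17 = 1

Step 1 — compute v_17(x) by factoring powers of 17 out of the numerator and denominator: v_17(15/11) = 0. Step 2 — apply |x|_p = p^{-v_p(x)} = 17^{0} = 1.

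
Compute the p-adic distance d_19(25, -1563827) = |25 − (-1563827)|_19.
d_19(25, -1563827) = 1/130321

Step 1 — x − y = 25 − (-1563827) = 1563852. Step 2 — v_19(1563852) = 4 (factor: 1563852 = (19^4 · 12); the sign does not affect v_p). Step 3 — |x − y|_19 = 19^{-4} = 1/130321.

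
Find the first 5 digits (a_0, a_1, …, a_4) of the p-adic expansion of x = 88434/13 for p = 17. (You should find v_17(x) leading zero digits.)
(a_0, …, a_4) = (0, 0, 0, 4, 9)

v_17(88434/13) = 3, so a_0 = ... = a_2 = 0. Factor out: x = 17^3 · u with u = 18/13 a unit in ℤ_17. Expand u iteratively via a_{v+i} = u_i mod 17, u_{i+1} = (u_i − a_{v+i})/17:
  u_0 = 18/13;  a_3 = 4;  u_1 = (u_0 − 4)/17 = -2/13
  u_1 = -2/13;  a_4 = 9;  u_2 = (u_1 − 9)/17 = -7/13
Digits: (0, 0, 0, 4, 9).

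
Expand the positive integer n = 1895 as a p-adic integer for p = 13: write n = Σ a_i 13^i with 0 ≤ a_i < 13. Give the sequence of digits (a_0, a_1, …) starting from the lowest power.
(a_0, a_1, …) = (10, 2, 11)

Repeated division by 13 gives the digits low-to-high: 1895 = 10 + 2·13^1 + 11·13^2. Digit sequence: (10, 2, 11).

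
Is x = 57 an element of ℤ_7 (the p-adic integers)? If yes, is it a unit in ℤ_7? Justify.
x ∈ ℤ_7^× (unit); v_7(x) = 0

ℤ_7 = {x ∈ ℚ_7 : v_7(x) ≥ 0} and ℤ_7^× = {x ∈ ℤ_7 : v_7(x) = 0}. Here v_7(57) = v_7(num) − v_7(den) = 0; compare against these criteria.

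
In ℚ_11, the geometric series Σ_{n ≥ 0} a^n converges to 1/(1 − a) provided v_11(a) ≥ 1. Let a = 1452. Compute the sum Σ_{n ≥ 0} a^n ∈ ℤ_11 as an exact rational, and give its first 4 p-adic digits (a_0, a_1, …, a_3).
Σ a^n = 1/(1 − a) = -1/1451;  first 4 digits = (1, 0, 1, 1)

v_11(a) = 2 ≥ 1, so the series converges in ℤ_11 to 1/(1 − a) = 1/(1 − 1452) = -1/1451. Expand this rational in ℤ_11: compute digits iteratively via d_i = x_i mod 11, x_{i+1} = (x_i − d_i)/11. The first 4 digits are (1, 0, 1, 1).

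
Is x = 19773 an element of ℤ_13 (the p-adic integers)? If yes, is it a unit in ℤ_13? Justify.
x ∈ ℤ_13 but not a unit; v_13(x) = 3 > 0

ℤ_13 = {x ∈ ℚ_13 : v_13(x) ≥ 0} and ℤ_13^× = {x ∈ ℤ_13 : v_13(x) = 0}. Here v_13(19773) = v_13(num) − v_13(den) = 3; compare against these criteria.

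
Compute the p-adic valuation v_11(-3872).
v_11(-3872) = 2

v_11(n) is the largest exponent k such that 11^k divides n. Factor out: -3872 = -11^2 · 32. (Sign doesn't affect v_p.) So v_11(-3872) = 2.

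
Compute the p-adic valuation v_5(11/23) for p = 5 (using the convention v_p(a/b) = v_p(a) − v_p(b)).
v_5(11/23) = 0

Factor powers of 5 from the numerator and denominator of the reduced fraction: 11 = 5^0 · 11 and 23 = 5^0 · 23. Apply v_p(a/b) = v_p(a) − v_p(b): v_5(11/23) = 0 − 0 = 0.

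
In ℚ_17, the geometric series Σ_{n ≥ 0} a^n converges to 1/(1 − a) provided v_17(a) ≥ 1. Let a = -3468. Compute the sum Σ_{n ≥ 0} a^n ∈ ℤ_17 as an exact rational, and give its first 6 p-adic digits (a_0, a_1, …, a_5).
Σ a^n = 1/(1 − a) = 1/3469;  first 6 digits = (1, 0, 5, 16, 7, 8)

v_17(a) = 2 ≥ 1, so the series converges in ℤ_17 to 1/(1 − a) = 1/(1 − (-3468)) = 1/3469. Expand this rational in ℤ_17: compute digits iteratively via d_i = x_i mod 17, x_{i+1} = (x_i − d_i)/17. The first 6 digits are (1, 0, 5, 16, 7, 8).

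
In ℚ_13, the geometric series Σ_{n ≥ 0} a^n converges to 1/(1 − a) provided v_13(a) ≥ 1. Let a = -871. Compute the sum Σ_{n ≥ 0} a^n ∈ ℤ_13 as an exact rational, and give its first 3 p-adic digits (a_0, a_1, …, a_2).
Σ a^n = 1/(1 − a) = 1/872;  first 3 digits = (1, 11, 11)

v_13(a) = 1 ≥ 1, so the series converges in ℤ_13 to 1/(1 − a) = 1/(1 − (-871)) = 1/872. Expand this rational in ℤ_13: compute digits iteratively via d_i = x_i mod 13, x_{i+1} = (x_i − d_i)/13. The first 3 digits are (1, 11, 11).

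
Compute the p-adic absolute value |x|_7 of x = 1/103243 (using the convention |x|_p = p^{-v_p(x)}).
|1/103243|_7 = 2401

Step 1 — compute v_7(x) by factoring powers of 7 out of the numerator and denominator: v_7(1/103243) = -4. Step 2 — apply |x|_p = p^{-v_p(x)} = 7^{4} = 2401.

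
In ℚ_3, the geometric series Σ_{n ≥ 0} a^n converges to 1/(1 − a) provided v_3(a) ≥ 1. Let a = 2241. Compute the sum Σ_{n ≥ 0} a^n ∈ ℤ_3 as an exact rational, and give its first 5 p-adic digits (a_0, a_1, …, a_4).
Σ a^n = 1/(1 − a) = -1/2240;  first 5 digits = (1, 0, 0, 2, 0)

v_3(a) = 3 ≥ 1, so the series converges in ℤ_3 to 1/(1 − a) = 1/(1 − 2241) = -1/2240. Expand this rational in ℤ_3: compute digits iteratively via d_i = x_i mod 3, x_{i+1} = (x_i − d_i)/3. The first 5 digits are (1, 0, 0, 2, 0).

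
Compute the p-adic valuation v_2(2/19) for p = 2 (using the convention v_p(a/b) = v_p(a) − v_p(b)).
v_2(2/19) = 1

Factor powers of 2 from the numerator and denominator of the reduced fraction: 2 = 2^1 · 1 and 19 = 2^0 · 19. Apply v_p(a/b) = v_p(a) − v_p(b): v_2(2/19) = 1 − 0 = 1.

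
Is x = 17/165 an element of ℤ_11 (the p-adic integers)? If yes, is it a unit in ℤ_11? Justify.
x ∉ ℤ_11 (v_11(x) = -1 < 0)

ℤ_11 = {x ∈ ℚ_11 : v_11(x) ≥ 0} and ℤ_11^× = {x ∈ ℤ_11 : v_11(x) = 0}. Here v_11(17/165) = v_11(num) − v_11(den) = -1; compare against these criteria.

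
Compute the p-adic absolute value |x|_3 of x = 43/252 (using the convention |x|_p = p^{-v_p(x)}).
|43/252|_3 = 9

Step 1 — compute v_3(x) by factoring powers of 3 out of the numerator and denominator: v_3(43/252) = -2. Step 2 — apply |x|_p = p^{-v_p(x)} = 3^{2} = 9.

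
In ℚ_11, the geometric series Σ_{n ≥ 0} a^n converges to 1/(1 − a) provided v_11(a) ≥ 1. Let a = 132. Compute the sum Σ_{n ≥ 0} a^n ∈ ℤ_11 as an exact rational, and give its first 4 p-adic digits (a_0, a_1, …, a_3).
Σ a^n = 1/(1 − a) = -1/131;  first 4 digits = (1, 1, 2, 3)

v_11(a) = 1 ≥ 1, so the series converges in ℤ_11 to 1/(1 − a) = 1/(1 − 132) = -1/131. Expand this rational in ℤ_11: compute digits iteratively via d_i = x_i mod 11, x_{i+1} = (x_i − d_i)/11. The first 4 digits are (1, 1, 2, 3).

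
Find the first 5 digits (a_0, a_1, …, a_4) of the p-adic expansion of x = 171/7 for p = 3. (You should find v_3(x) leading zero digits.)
(a_0, …, a_4) = (0, 0, 1, 1, 2)

v_3(171/7) = 2, so a_0 = ... = a_1 = 0. Factor out: x = 3^2 · u with u = 19/7 a unit in ℤ_3. Expand u iteratively via a_{v+i} = u_i mod 3, u_{i+1} = (u_i − a_{v+i})/3:
  u_0 = 19/7;  a_2 = 1;  u_1 = (u_0 − 1)/3 = 4/7
  u_1 = 4/7;  a_3 = 1;  u_2 = (u_1 − 1)/3 = -1/7
  u_2 = -1/7;  a_4 = 2;  u_3 = (u_2 − 2)/3 = -5/7
Digits: (0, 0, 1, 1, 2).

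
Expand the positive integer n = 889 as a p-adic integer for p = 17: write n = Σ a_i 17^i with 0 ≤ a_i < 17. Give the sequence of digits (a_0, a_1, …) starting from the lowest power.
(a_0, a_1, …) = (5, 1, 3)

Repeated division by 17 gives the digits low-to-high: 889 = 5 + 1·17^1 + 3·17^2. Digit sequence: (5, 1, 3).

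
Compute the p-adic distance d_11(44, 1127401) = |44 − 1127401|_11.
d_11(44, 1127401) = 1/161051

Step 1 — x − y = 44 − 1127401 = -1127357. Step 2 — v_11(-1127357) = 5 (factor: -1127357 = −(11^5 · 7); the sign does not affect v_p). Step 3 — |x − y|_11 = 11^{-5} = 1/161051.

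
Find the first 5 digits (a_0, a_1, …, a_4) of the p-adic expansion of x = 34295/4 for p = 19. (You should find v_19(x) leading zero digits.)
(a_0, …, a_4) = (0, 0, 0, 6, 14)

v_19(34295/4) = 3, so a_0 = ... = a_2 = 0. Factor out: x = 19^3 · u with u = 5/4 a unit in ℤ_19. Expand u iteratively via a_{v+i} = u_i mod 19, u_{i+1} = (u_i − a_{v+i})/19:
  u_0 = 5/4;  a_3 = 6;  u_1 = (u_0 − 6)/19 = -1/4
  u_1 = -1/4;  a_4 = 14;  u_2 = (u_1 − 14)/19 = -3/4
Digits: (0, 0, 0, 6, 14).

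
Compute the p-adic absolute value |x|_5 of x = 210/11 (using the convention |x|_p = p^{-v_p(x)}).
|210/11|_5 = 1/5

Step 1 — compute v_5(x) by factoring powers of 5 out of the numerator and denominator: v_5(210/11) = 1. Step 2 — apply |x|_p = p^{-v_p(x)} = 5^{-1} = 1/5.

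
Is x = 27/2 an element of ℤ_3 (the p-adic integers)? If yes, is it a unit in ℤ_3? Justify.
x ∈ ℤ_3 but not a unit; v_3(x) = 3 > 0

ℤ_3 = {x ∈ ℚ_3 : v_3(x) ≥ 0} and ℤ_3^× = {x ∈ ℤ_3 : v_3(x) = 0}. Here v_3(27/2) = v_3(num) − v_3(den) = 3; compare against these criteria.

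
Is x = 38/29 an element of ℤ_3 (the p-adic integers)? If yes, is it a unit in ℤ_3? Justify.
x ∈ ℤ_3^× (unit); v_3(x) = 0

ℤ_3 = {x ∈ ℚ_3 : v_3(x) ≥ 0} and ℤ_3^× = {x ∈ ℤ_3 : v_3(x) = 0}. Here v_3(38/29) = v_3(num) − v_3(den) = 0; compare against these criteria.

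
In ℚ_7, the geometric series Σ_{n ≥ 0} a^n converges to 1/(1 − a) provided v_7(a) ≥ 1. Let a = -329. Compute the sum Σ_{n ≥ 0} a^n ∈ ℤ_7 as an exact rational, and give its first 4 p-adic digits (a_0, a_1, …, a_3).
Σ a^n = 1/(1 − a) = 1/330;  first 4 digits = (1, 2, 4, 0)

v_7(a) = 1 ≥ 1, so the series converges in ℤ_7 to 1/(1 − a) = 1/(1 − (-329)) = 1/330. Expand this rational in ℤ_7: compute digits iteratively via d_i = x_i mod 7, x_{i+1} = (x_i − d_i)/7. The first 4 digits are (1, 2, 4, 0).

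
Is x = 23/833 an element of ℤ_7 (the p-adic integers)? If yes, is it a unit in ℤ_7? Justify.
x ∉ ℤ_7 (v_7(x) = -2 < 0)

ℤ_7 = {x ∈ ℚ_7 : v_7(x) ≥ 0} and ℤ_7^× = {x ∈ ℤ_7 : v_7(x) = 0}. Here v_7(23/833) = v_7(num) − v_7(den) = -2; compare against these criteria.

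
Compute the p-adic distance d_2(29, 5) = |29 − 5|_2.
d_2(29, 5) = 1/8

Step 1 — x − y = 29 − 5 = 24. Step 2 — v_2(24) = 3 (factor: 24 = (2^3 · 3); the sign does not affect v_p). Step 3 — |x − y|_2 = 2^{-3} = 1/8.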